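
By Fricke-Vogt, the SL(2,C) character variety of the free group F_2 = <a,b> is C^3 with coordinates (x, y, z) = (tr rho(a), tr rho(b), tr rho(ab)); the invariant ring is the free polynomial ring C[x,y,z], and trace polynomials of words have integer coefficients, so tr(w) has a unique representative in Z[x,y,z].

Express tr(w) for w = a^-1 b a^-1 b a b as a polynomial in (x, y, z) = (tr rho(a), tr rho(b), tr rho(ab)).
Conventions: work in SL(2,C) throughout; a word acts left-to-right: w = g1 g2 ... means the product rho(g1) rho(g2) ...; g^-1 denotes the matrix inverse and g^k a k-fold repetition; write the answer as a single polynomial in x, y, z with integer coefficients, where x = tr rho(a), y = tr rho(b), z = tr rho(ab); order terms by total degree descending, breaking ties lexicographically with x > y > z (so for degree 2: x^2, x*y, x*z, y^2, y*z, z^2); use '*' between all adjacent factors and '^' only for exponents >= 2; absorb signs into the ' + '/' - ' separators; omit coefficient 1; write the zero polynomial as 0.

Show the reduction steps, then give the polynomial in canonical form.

x^2*y^2*z - x^3*y - 2*x*y*z^2 + x^2*z + z^3 + 2*x*y - 3*z

trace(a b^2) = trace(b) trace(a b) - trace(a)  (reduce the b square) = y*z - x
trace(b^2 a b) = trace(b) trace(a b^2) - trace(a b)  (reduce the b square) = y^2*z - x*y - z
trace(a b a b) = trace(a b) trace(a b) - trace(1)  (split on a) = z^2 - 2
trace(a b a) = trace(a) trace(b a) - trace(b)  (reduce the a square) = x*z - y
trace(b^2 a b a) = trace(b) trace(a b a b) - trace(a b a)  (reduce the b square) = y*z^2 - x*z - y
trace(b a b a^-1 b) = trace(b^2 a b) trace(a) - trace(b^2 a b a)  (eliminate a^-1) = x*y^2*z - x^2*y - y*z^2 + y
trace(b a b a b a) = trace(b a b a) trace(b a) - trace(a b)  (split on b) = z^3 - 3*z
use: trace(b a b a^-1 b a) = trace(b a b a b) trace(a) - trace(b a b a b a)  (eliminate a^-1) = x*y*z^2 - x^2*z - z^3 - x*y + 3*z
trace(a^-1 b a^-1 b a b) = trace(b a b a^-1 b) trace(a) - trace(b a b a^-1 b a)  (eliminate a^-1) = x^2*y^2*z - x^3*y - 2*x*y*z^2 + x^2*z + z^3 + 2*x*y - 3*z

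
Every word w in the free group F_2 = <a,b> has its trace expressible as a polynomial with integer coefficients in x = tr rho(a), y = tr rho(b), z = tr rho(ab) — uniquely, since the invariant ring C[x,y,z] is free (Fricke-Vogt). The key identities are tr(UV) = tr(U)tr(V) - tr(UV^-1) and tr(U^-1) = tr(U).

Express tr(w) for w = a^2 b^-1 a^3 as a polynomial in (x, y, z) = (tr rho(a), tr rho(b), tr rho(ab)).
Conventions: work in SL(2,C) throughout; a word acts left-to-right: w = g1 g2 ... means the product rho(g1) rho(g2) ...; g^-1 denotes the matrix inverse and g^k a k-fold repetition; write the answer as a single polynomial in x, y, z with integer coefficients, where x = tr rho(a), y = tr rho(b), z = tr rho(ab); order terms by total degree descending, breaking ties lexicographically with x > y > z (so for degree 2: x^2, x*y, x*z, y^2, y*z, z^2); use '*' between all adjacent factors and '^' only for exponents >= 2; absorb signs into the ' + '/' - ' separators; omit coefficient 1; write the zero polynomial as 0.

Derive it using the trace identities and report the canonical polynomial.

trace(a^2) = trace(a) * trace(a) - trace(1) = x^2 - 2
trace(a^3) = trace(a) * trace(a^2) - trace(a) = x^3 - 3*x
trace(a^4) = trace(a) * trace(a^3) - trace(a^2) = x^4 - 4*x^2 + 2
trace(a^5) = trace(a) * trace(a^4) - trace(a^3) = x^5 - 5*x^3 + 5*x
trace(a b a) = trace(a) * trace(b a) - trace(b) = x*z - y
trace(a b a^2) = trace(a) * trace(a b a) - trace(a b) = x^2*z - x*y - z
trace(a^3 b a) = trace(a) * trace(a b a^2) - trace(a b a) = x^3*z - x^2*y - 2*x*z + y
trace(a^5 b) = trace(a) * trace(a^3 b a) - trace(a^3 b) = x^4*z - x^3*y - 3*x^2*z + 2*x*y + z
trace(a^2 b^-1 a^3) = trace(a^5) * trace(b) - trace(a^5 b) = x^5*y - x^4*z - 4*x^3*y + 3*x^2*z + 3*x*y - z

x^5*y - x^4*z - 4*x^3*y + 3*x^2*z + 3*x*y - z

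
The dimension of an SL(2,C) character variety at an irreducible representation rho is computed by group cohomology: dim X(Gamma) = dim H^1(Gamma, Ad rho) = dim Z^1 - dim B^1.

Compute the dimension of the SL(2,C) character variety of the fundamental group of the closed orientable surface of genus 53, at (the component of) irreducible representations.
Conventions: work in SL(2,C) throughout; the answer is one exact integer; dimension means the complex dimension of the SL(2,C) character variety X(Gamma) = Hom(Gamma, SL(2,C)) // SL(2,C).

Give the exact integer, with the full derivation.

pi_1 of the closed genus-53 surface has 106 generators bound by the single product-of-commutators relator.
Unconstrained cocycle data is one sl_2 vector per generator (318 dimensions), cut by the relator condition d_2(z) = 0.
d_2 is surjective at irreducible rho (its cokernel H^2 is dual to H^0 = 0), so dim Z^1 = 318 - 3 = 315.
As always at irreducible rho, dim B^1 = 3.
dim H^1 = 315 - 3 = 312 = dim X.

312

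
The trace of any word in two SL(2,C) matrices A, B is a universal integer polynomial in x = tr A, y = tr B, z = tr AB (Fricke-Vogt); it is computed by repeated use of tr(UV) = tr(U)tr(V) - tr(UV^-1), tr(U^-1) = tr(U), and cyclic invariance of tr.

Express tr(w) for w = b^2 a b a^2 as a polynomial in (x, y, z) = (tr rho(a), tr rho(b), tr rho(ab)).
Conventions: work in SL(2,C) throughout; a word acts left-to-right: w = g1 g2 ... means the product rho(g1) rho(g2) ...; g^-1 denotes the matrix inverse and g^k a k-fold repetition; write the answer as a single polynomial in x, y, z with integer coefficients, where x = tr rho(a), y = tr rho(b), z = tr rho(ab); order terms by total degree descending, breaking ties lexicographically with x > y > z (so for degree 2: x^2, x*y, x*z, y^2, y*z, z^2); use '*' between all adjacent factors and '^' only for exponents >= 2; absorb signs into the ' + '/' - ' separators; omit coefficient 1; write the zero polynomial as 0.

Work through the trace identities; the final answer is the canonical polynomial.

reduce: tr(b a b a) = tr(b a) tr(b a) - tr(1)   [split at repeated b] = z^2 - 2
tr(b a b) = tr(b) tr(a b) - tr(a) = y*z - x
tr(a b a^2 b) = tr(a) tr(b a b a) - tr(b a b) = x*z^2 - y*z - x
tr(b a^2) = tr(a) tr(b a) - tr(b) = x*z - y
tr(a b a^2) = tr(a) tr(b a^2) - tr(b a) = x^2*z - x*y - z
reduce: tr(b^2 a b a^2) = tr(b) tr(a b a^2 b) - tr(a b a^2) = x*y*z^2 - x^2*z - y^2*z + z

x*y*z^2 - x^2*z - y^2*z + z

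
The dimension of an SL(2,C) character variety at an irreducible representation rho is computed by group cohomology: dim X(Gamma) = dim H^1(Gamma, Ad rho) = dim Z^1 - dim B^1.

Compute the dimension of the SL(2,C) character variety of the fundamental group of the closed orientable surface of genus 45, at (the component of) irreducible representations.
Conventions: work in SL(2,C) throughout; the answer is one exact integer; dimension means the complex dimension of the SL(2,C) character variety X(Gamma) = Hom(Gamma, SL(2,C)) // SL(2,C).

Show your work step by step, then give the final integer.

264

Gamma = pi_1(Sigma_45) = < a_1, b_1, ..., a_45, b_45 | prod [a_i, b_i] > has 2g = 90 generators and 1 relator.
Unconstrained cocycle data is one sl_2 vector per generator (270 dimensions), cut by the relator condition d_2(z) = 0.
H^2 = coker(d_2) is dual to H^0 = 0 at irreducible rho (Poincare duality), so d_2 is onto: dim Z^1 = 267.
As always at irreducible rho, dim B^1 = 3.
Hence dim X = 267 - 3 = 264.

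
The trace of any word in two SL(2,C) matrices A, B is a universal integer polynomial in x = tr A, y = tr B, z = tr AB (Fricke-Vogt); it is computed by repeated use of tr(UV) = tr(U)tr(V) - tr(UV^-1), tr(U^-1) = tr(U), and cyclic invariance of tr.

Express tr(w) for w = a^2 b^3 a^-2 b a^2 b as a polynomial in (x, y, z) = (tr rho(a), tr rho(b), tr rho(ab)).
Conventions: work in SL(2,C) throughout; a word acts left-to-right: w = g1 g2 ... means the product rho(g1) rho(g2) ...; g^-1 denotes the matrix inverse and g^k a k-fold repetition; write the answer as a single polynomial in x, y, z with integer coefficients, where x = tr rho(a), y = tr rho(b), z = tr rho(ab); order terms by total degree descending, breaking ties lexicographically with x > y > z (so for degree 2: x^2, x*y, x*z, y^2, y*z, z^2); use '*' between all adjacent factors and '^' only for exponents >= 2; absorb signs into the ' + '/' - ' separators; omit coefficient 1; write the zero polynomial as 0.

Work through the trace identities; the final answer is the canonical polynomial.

x^4*y^3*z^2 - x^5*y^2*z - 2*x^3*y^4*z - x^3*y^2*z^3 + x^4*y^3 - x^4*y*z^2 + x^2*y^5 + x^2*y^3*z^2 + x^5*z + 6*x^3*y^2*z + x^3*z^3 + x*y^4*z - x^4*y - 6*x^2*y^3 - x^2*y*z^2 - y^5 - 4*x^3*z - 3*x*y^2*z + 6*x^2*y + 5*y^3 + x*z - 5*y

and trace(a b a b) = trace(a b) * trace(a b) - trace(1)   [split at a repeated a] = z^2 - 2
trace(a b a) = trace(a) * trace(b a) - trace(b)   [square of a] = x*z - y
trace(b a b^2 a) = trace(b) * trace(a b a b) - trace(a b a)   [square of b] = y*z^2 - x*z - y
trace(b a b) = trace(b) * trace(a b) - trace(a)   [square of b] = y*z - x
and trace(b a b^2) = trace(b) * trace(b a b) - trace(b a)   [square of b] = y^2*z - x*y - z
trace(b a^2 b a b) = trace(a) * trace(b a b^2 a) - trace(b a b^2)   [square of a] = x*y*z^2 - x^2*z - y^2*z + z
trace(b a^2 b a) = trace(a) * trace(b a b a) - trace(b a b)   [square of a] = x*z^2 - y*z - x
and trace(b^3 a^2 b a) = trace(b) * trace(b a^2 b a b) - trace(b a^2 b a)   [square of b] = x*y^2*z^2 - x^2*y*z - y^3*z - x*z^2 + 2*y*z + x
trace(b^4 a) = trace(b) * trace(b^2 a b) - trace(b^2 a)   [square of b] = y^3*z - x*y^2 - 2*y*z + x
and trace(b^2) = trace(b) * trace(b) - trace(1)   [square of b] = y^2 - 2
trace(b^3) = trace(b) * trace(b^2) - trace(b)   [square of b] = y^3 - 3*y
next, trace(b^4) = trace(b) * trace(b^3) - trace(b^2)   [square of b] = y^4 - 4*y^2 + 2
and trace(b^3 a^2 b) = trace(a) * trace(b^4 a) - trace(b^4)   [square of a] = x*y^3*z - x^2*y^2 - y^4 - 2*x*y*z + x^2 + 4*y^2 - 2
trace(a^2 b a^2 b^3) = trace(a) * trace(b^3 a^2 b a) - trace(b^3 a^2 b)   [square of a] = x^2*y^2*z^2 - x^3*y*z - 2*x*y^3*z + x^2*y^2 - x^2*z^2 + y^4 + 4*x*y*z - 4*y^2 + 2
trace(a^2) = trace(a) * trace(a) - trace(1)   [square of a] = x^2 - 2
trace(b a^2 b) = trace(b) * trace(a^2 b) - trace(a^2)   [square of b] = x*y*z - x^2 - y^2 + 2
trace(a^2 b a^2 b) = trace(a) * trace(b a^2 b a) - trace(b a^2 b)   [square of a] = x^2*z^2 - 2*x*y*z + y^2 - 2
next, trace(a b a^2) = trace(a) * trace(a b a) - trace(a b)   [square of a] = x^2*z - x*y - z
trace(a^2 b a^2) = trace(a) * trace(a b a^2) - trace(a b a)   [square of a] = x^3*z - x^2*y - 2*x*z + y
next, trace(a^2 b a^2 b^2) = trace(b) * trace(a^2 b a^2 b) - trace(a^2 b a^2)   [square of b] = x^2*y*z^2 - x^3*z - 2*x*y^2*z + x^2*y + y^3 + 2*x*z - 3*y
and trace(b a^2 b a^2 b^3) = trace(b) * trace(a^2 b a^2 b^3) - trace(a^2 b a^2 b^2)   [square of b] = x^2*y^3*z^2 - x^3*y^2*z - 2*x*y^4*z + x^2*y^3 - 2*x^2*y*z^2 + y^5 + x^3*z + 6*x*y^2*z - x^2*y - 5*y^3 - 2*x*z + 5*y
trace(b a b a b a) = trace(a b) * trace(a b a b) - trace(a^-1 b^-1)   [split at a repeated a] = z^3 - 3*z
and trace(a b a b a^2 b) = trace(a) * trace(b a b a b a) - trace(b a b a b)   [square of a] = x*z^3 - y*z^2 - 2*x*z + y
next, trace(a b a b a^2) = trace(a) * trace(b a b a^2) - trace(b a b a)   [square of a] = x^2*z^2 - x*y*z - x^2 - z^2 + 2
trace(b a b a b a^2 b) = trace(b) * trace(a b a b a^2 b) - trace(a b a b a^2)   [square of b] = x*y*z^3 - x^2*z^2 - y^2*z^2 - x*y*z + x^2 + y^2 + z^2 - 2
trace(b a^2 b^3 a b a) = trace(b) * trace(b a b a b a^2 b) - trace(b a b a b a^2)   [square of b] = x*y^2*z^3 - x^2*y*z^2 - y^3*z^2 - x*y^2*z - x*z^3 + x^2*y + y^3 + 2*y*z^2 + 2*x*z - 3*y
and trace(b a b a^2 b) = trace(b) * trace(a b a^2 b) - trace(a b a^2)   [square of b] = x*y*z^2 - x^2*z - y^2*z + z
and trace(a^2 b^3 a b) = trace(b) * trace(b a b a^2 b) - trace(b a b a^2)   [square of b] = x*y^2*z^2 - x^2*y*z - y^3*z - x*z^2 + 2*y*z + x
next, trace(a^3) = trace(a) * trace(a^2) - trace(a)   [square of a] = x^3 - 3*x
and trace(a^3 b^2) = trace(b) * trace(a^3 b) - trace(a^3)   [square of b] = x^2*y*z - x^3 - x*y^2 - y*z + 3*x
trace(a^2 b^3 a) = trace(b) * trace(a^3 b^2) - trace(a^3 b)   [square of b] = x^2*y^2*z - x^3*y - x*y^3 - x^2*z - y^2*z + 4*x*y + z
next, trace(b a^2 b^3 a b) = trace(b) * trace(a^2 b^3 a b) - trace(a^2 b^3 a)   [square of b] = x*y^3*z^2 - 2*x^2*y^2*z - y^4*z + x^3*y + x*y^3 - x*y*z^2 + x^2*z + 3*y^2*z - 3*x*y - z
next, trace(b a^2 b a^2 b^3 a) = trace(a) * trace(b a^2 b^3 a b a) - trace(b a^2 b^3 a b)   [square of a] = x^2*y^2*z^3 - x^3*y*z^2 - 2*x*y^3*z^2 + x^2*y^2*z - x^2*z^3 + y^4*z + 3*x*y*z^2 + x^2*z - 3*y^2*z + z
next, trace(a^-1 b a^2 b a^2 b^3) = trace(b a^2 b a^2 b^3) * trace(a) - trace(b a^2 b a^2 b^3 a)   [inverse elimination on a] = x^3*y^3*z^2 - x^4*y^2*z - 2*x^2*y^4*z - x^2*y^2*z^3 + x^3*y^3 - x^3*y*z^2 + x*y^5 + 2*x*y^3*z^2 + x^4*z + 5*x^2*y^2*z + x^2*z^3 - y^4*z - x^3*y - 5*x*y^3 - 3*x*y*z^2 - 3*x^2*z + 3*y^2*z + 5*x*y - z
next, trace(a^2 b^3 a^-2 b a^2 b) = trace(a^-1 b a^2 b a^2 b^3) * trace(a) - trace(a^-1 b a^2 b a^2 b^3 a)   [inverse elimination on a] = x^4*y^3*z^2 - x^5*y^2*z - 2*x^3*y^4*z - x^3*y^2*z^3 + x^4*y^3 - x^4*y*z^2 + x^2*y^5 + x^2*y^3*z^2 + x^5*z + 6*x^3*y^2*z + x^3*z^3 + x*y^4*z - x^4*y - 6*x^2*y^3 - x^2*y*z^2 - y^5 - 4*x^3*z - 3*x*y^2*z + 6*x^2*y + 5*y^3 + x*z - 5*y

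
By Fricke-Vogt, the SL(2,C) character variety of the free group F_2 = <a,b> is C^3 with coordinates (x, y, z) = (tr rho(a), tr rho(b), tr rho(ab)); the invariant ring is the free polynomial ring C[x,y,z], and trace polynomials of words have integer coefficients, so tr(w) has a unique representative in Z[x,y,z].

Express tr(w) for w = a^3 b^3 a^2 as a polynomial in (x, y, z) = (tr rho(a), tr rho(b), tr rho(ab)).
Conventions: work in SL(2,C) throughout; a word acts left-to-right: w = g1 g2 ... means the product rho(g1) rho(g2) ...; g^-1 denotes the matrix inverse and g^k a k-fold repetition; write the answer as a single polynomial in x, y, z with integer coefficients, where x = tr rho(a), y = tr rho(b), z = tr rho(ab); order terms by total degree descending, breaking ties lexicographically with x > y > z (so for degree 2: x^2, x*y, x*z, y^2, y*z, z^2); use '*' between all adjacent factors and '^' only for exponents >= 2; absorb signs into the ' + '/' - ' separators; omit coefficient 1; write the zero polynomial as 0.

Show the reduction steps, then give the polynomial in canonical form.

x^4*y^2*z - x^5*y - x^3*y^3 - x^4*z - 3*x^2*y^2*z + 6*x^3*y + 2*x*y^3 + 3*x^2*z + y^2*z - 7*x*y - z

trace(b^2 a) = trace(b) * trace(a b) - trace(a) = y*z - x
trace(b^2) = trace(b) * trace(b) - trace(1) = y^2 - 2
reduce: trace(a^2 b^2) = trace(a) * trace(b^2 a) - trace(b^2) = x*y*z - x^2 - y^2 + 2
reduce: trace(a^2 b) = trace(a) * trace(b a) - trace(b) = x*z - y
reduce: trace(b^3 a^2) = trace(b) * trace(a^2 b^2) - trace(a^2 b) = x*y^2*z - x^2*y - y^3 - x*z + 3*y
reduce: trace(b^3 a) = trace(b) * trace(b a b) - trace(b a) = y^2*z - x*y - z
so trace(b^3 a^3) = trace(a) * trace(b^3 a^2) - trace(b^3 a) = x^2*y^2*z - x^3*y - x*y^3 - x^2*z - y^2*z + 4*x*y + z
trace(b^3 a^4) = trace(a) * trace(b^3 a^3) - trace(b^3 a^2) = x^3*y^2*z - x^4*y - x^2*y^3 - x^3*z - 2*x*y^2*z + 5*x^2*y + y^3 + 2*x*z - 3*y
trace(a^3 b^3 a^2) = trace(a) * trace(b^3 a^4) - trace(b^3 a^3) = x^4*y^2*z - x^5*y - x^3*y^3 - x^4*z - 3*x^2*y^2*z + 6*x^3*y + 2*x*y^3 + 3*x^2*z + y^2*z - 7*x*y - z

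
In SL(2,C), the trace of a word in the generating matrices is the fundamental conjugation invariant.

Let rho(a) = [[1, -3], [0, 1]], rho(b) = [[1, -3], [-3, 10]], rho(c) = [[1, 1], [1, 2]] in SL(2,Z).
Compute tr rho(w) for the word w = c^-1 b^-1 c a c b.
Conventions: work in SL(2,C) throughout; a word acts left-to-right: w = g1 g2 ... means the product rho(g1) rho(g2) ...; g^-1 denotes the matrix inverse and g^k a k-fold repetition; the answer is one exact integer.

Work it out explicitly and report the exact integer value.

360

rho(c^-1) = [[2, -1], [-1, 1]]
... * rho(b^-1) = [[10, 3], [3, 1]]  ->  [[17, 5], [-7, -2]]
... * rho(c) = [[1, 1], [1, 2]]  ->  [[22, 27], [-9, -11]]
... * rho(a) = [[1, -3], [0, 1]]  ->  [[22, -39], [-9, 16]]
... * rho(c) = [[1, 1], [1, 2]]  ->  [[-17, -56], [7, 23]]
... * rho(b) = [[1, -3], [-3, 10]]  ->  [[151, -509], [-62, 209]]
tr = 151 + 209 = 360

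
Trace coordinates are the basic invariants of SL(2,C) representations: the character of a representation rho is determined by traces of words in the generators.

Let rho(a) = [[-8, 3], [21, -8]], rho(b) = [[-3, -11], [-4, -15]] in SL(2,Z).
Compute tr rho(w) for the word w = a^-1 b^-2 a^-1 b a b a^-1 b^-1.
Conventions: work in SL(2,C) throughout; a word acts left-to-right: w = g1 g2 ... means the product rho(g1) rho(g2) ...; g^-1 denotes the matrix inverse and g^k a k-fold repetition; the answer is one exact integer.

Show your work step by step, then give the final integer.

rho(a^-1) = [[-8, -3], [-21, -8]]
... * rho(b^-1) = [[-15, 11], [4, -3]]  ->  [[108, -79], [283, -207]]
... * rho(b^-1) = [[-15, 11], [4, -3]]  ->  [[-1936, 1425], [-5073, 3734]]
... * rho(a^-1) = [[-8, -3], [-21, -8]]  ->  [[-14437, -5592], [-37830, -14653]]
... * rho(b) = [[-3, -11], [-4, -15]]  ->  [[65679, 242687], [172102, 635925]]
... * rho(a) = [[-8, 3], [21, -8]]  ->  [[4570995, -1744459], [11977609, -4571094]]
... * rho(b) = [[-3, -11], [-4, -15]]  ->  [[-6735149, -24114060], [-17648451, -63187289]]
... * rho(a^-1) = [[-8, -3], [-21, -8]]  ->  [[560276452, 213117927], [1468120677, 558443665]]
... * rho(b^-1) = [[-15, 11], [4, -3]]  ->  [[-7551675072, 5523687191], [-19788035495, 14473996452]]
tr = -7551675072 + 14473996452 = 6922321380

6922321380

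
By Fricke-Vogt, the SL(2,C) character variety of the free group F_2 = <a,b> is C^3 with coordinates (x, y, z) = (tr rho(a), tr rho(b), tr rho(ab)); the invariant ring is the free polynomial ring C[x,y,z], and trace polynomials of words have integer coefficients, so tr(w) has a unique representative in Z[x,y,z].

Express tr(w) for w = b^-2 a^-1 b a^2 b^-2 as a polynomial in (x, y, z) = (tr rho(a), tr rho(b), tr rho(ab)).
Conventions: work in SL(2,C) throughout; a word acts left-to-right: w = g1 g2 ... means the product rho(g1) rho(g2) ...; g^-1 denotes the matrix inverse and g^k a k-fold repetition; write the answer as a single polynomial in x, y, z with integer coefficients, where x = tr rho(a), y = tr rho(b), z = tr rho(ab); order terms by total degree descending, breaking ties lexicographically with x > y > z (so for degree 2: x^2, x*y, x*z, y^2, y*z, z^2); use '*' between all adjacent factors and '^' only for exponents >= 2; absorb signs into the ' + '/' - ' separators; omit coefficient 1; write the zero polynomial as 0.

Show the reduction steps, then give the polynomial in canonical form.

-x^2*y^4*z + x^3*y^3 + x*y^5 + x*y^3*z^2 + 2*x^2*y^2*z - 2*x^3*y - 5*x*y^3 - 2*x*y*z^2 - y^2*z + 6*x*y + z

apply: trace(a^2) = trace(a)*trace(a) - trace(1) = x^2 - 2
trace(a b a) = trace(a)*trace(b a) - trace(b) = x*z - y
trace(a b a^2) = trace(a)*trace(a b a) - trace(a b) = x^2*z - x*y - z
apply: trace(b a b a) = trace(b a)*trace(b a) - trace(1)   [split at repeated b] = z^2 - 2
use: trace(b a b) = trace(b)*trace(a b) - trace(a) = y*z - x
apply: trace(a b a^2 b) = trace(a)*trace(b a b a) - trace(b a b) = x*z^2 - y*z - x
trace(b a^2 b^-1 a) = trace(a b a^2)*trace(b) - trace(a b a^2 b) = x^2*y*z - x*y^2 - x*z^2 + x
apply: trace(a^-1 b a^2 b^-1) = trace(b a^2 b^-1)*trace(a) - trace(b a^2 b^-1 a) = -x^2*y*z + x^3 + x*y^2 + x*z^2 - 3*x
apply: trace(a^-1 b a^2 b^-2) = trace(a^-1 b a^2 b^-1)*trace(b) - trace(a^-1 b a^2) = -x^2*y^2*z + x^3*y + x*y^3 + x*y*z^2 - 3*x*y - z
apply: trace(a^-1 b a^2 b^-3) = trace(a^-1 b a^2 b^-2)*trace(b) - trace(a^-1 b a^2 b^-1) = -x^2*y^3*z + x^3*y^2 + x*y^4 + x*y^2*z^2 + x^2*y*z - x^3 - 4*x*y^2 - x*z^2 - y*z + 3*x
trace(b^-2 a^-1 b a^2 b^-2) = trace(a^-1 b a^2 b^-3)*trace(b) - trace(a^-1 b a^2 b^-2) = -x^2*y^4*z + x^3*y^3 + x*y^5 + x*y^3*z^2 + 2*x^2*y^2*z - 2*x^3*y - 5*x*y^3 - 2*x*y*z^2 - y^2*z + 6*x*y + z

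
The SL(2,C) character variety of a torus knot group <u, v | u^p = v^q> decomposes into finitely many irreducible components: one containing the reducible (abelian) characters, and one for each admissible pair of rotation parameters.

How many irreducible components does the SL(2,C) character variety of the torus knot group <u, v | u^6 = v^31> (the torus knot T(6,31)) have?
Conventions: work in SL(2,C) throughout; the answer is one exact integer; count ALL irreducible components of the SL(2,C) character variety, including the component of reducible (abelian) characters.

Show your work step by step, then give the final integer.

76

In the torus knot group T(6,31), u^6 = v^31 is central, so an irreducible representation sends it to +I or -I (Schur).
So on each irreducible component the traces are pinned: tr(u) = 2*cos(pi*alpha/6) with 1 <= alpha <= 5, tr(v) = 2*cos(pi*beta/31) with 1 <= beta <= 30.
u^6 = (-1)^alpha I and v^31 = (-1)^beta I must agree, so alpha and beta have equal parity.
Counting: 3 odd alphas x 15 odd betas + 2 even alphas x 15 even betas = 45 + 30 = 75.
components with irreducible characters: 75; plus the single component of reducible (abelian) characters: total 76.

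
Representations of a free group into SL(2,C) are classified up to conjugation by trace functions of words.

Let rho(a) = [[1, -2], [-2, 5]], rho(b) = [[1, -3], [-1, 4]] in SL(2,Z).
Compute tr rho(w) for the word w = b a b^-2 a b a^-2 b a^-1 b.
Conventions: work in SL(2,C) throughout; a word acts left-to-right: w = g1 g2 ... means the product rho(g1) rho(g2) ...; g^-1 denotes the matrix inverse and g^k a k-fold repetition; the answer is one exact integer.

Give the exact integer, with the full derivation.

4171

rho(b) = [[1, -3], [-1, 4]]
... * rho(a) = [[1, -2], [-2, 5]]  ->  [[7, -17], [-9, 22]]
... * rho(b^-1) = [[4, 3], [1, 1]]  ->  [[11, 4], [-14, -5]]
... * rho(b^-1) = [[4, 3], [1, 1]]  ->  [[48, 37], [-61, -47]]
... * rho(a) = [[1, -2], [-2, 5]]  ->  [[-26, 89], [33, -113]]
... * rho(b) = [[1, -3], [-1, 4]]  ->  [[-115, 434], [146, -551]]
... * rho(a^-1) = [[5, 2], [2, 1]]  ->  [[293, 204], [-372, -259]]
... * rho(a^-1) = [[5, 2], [2, 1]]  ->  [[1873, 790], [-2378, -1003]]
... * rho(b) = [[1, -3], [-1, 4]]  ->  [[1083, -2459], [-1375, 3122]]
... * rho(a^-1) = [[5, 2], [2, 1]]  ->  [[497, -293], [-631, 372]]
... * rho(b) = [[1, -3], [-1, 4]]  ->  [[790, -2663], [-1003, 3381]]
tr = 790 + 3381 = 4171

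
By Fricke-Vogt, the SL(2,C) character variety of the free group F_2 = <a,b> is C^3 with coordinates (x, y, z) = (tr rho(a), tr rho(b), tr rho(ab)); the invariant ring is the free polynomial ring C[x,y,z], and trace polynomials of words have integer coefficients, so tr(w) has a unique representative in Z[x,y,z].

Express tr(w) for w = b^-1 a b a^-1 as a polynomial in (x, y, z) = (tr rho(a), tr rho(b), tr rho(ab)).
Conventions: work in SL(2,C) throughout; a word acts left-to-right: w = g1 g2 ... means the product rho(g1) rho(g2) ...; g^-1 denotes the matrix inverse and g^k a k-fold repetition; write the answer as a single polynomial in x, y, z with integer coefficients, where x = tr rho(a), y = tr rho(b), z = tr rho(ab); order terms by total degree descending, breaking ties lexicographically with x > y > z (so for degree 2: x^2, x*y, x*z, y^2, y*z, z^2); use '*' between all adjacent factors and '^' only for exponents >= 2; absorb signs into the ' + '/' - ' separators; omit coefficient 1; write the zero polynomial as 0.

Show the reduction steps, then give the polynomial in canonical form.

next, trace(a b a) = trace(a) * trace(b a) - trace(b)   [square of a] = x*z - y
and trace(a b a b) = trace(a b) * trace(a b) - trace(1)   [split at a repeated a] = z^2 - 2
and trace(b^-1 a b a) = trace(a b a) * trace(b) - trace(a b a b)   [inverse elimination on b] = x*y*z - y^2 - z^2 + 2
trace(b^-1 a b a^-1) = trace(b^-1 a b) * trace(a) - trace(b^-1 a b a)   [inverse elimination on a] = -x*y*z + x^2 + y^2 + z^2 - 2

-x*y*z + x^2 + y^2 + z^2 - 2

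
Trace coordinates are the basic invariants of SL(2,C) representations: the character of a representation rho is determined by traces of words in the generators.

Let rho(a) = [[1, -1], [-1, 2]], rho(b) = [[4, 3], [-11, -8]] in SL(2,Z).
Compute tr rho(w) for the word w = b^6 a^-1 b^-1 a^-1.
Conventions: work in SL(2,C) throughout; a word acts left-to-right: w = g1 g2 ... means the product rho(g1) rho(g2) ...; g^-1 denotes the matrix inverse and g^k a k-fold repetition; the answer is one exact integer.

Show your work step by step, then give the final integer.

-12368

rho(b) = [[4, 3], [-11, -8]]
... * rho(b) = [[4, 3], [-11, -8]]  ->  [[-17, -12], [44, 31]]
... * rho(b) = [[4, 3], [-11, -8]]  ->  [[64, 45], [-165, -116]]
... * rho(b) = [[4, 3], [-11, -8]]  ->  [[-239, -168], [616, 433]]
... * rho(b) = [[4, 3], [-11, -8]]  ->  [[892, 627], [-2299, -1616]]
... * rho(b) = [[4, 3], [-11, -8]]  ->  [[-3329, -2340], [8580, 6031]]
... * rho(a^-1) = [[2, 1], [1, 1]]  ->  [[-8998, -5669], [23191, 14611]]
... * rho(b^-1) = [[-8, -3], [11, 4]]  ->  [[9625, 4318], [-24807, -11129]]
... * rho(a^-1) = [[2, 1], [1, 1]]  ->  [[23568, 13943], [-60743, -35936]]
tr = 23568 + -35936 = -12368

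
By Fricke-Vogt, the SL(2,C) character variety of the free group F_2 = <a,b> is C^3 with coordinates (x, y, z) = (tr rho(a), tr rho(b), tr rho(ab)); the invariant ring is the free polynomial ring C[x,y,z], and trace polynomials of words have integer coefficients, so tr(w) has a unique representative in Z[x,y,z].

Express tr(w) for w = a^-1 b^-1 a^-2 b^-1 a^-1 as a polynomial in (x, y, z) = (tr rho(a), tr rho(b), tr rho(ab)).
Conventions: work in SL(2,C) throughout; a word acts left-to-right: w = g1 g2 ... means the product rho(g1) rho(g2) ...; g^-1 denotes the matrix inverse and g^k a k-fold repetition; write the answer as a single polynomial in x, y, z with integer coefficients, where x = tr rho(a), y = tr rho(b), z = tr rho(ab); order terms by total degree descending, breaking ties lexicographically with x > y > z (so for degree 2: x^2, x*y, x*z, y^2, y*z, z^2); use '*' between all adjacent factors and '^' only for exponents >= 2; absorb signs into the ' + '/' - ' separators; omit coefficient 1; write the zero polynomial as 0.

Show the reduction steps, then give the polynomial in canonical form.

next, tr(b^-1) = tr(b) = y
tr(b^-1 a) = tr(a) * tr(b) - tr(a b) = x*y - z
and tr(a^-1 b^-1) = tr(b^-1) * tr(a) - tr(b^-1 a) = z
tr(b^-2 a^-1) = tr(a^-1 b^-1) * tr(b) - tr(a^-1) = y*z - x
tr(b^-2) = tr(b^-1) * tr(b) - tr(1) = y^2 - 2
and tr(b^-1 a^-2 b^-1) = tr(b^-2 a^-1) * tr(a) - tr(b^-2) = x*y*z - x^2 - y^2 + 2
next, tr(a b a) = tr(a) * tr(b a) - tr(b) = x*z - y
and tr(a b a b) = tr(a b) * tr(a b) - tr(1) = z^2 - 2
and tr(b a b^-1 a) = tr(a b a) * tr(b) - tr(a b a b) = x*y*z - y^2 - z^2 + 2
tr(a b^-1 a^-1 b) = tr(b a b^-1) * tr(a) - tr(b a b^-1 a) = -x*y*z + x^2 + y^2 + z^2 - 2
and tr(a^-1 b^-1 a b^-1) = tr(a b^-1 a^-1) * tr(b) - tr(a b^-1 a^-1 b) = x*y*z - x^2 - z^2 + 2
tr(b^-1 a b^-1) = tr(b^-1 a) * tr(b) - tr(b^-1 a b) = x*y^2 - y*z - x
tr(b^-1 a^-2 b^-1 a) = tr(a^-1 b^-1 a b^-1) * tr(a) - tr(a^-1 b^-1 a b^-1 a) = x^2*y*z - x^3 - x*y^2 - x*z^2 + y*z + 3*x
next, tr(b^-1 a^-2 b^-1 a^-1) = tr(b^-1 a^-2 b^-1) * tr(a) - tr(b^-1 a^-2 b^-1 a) = x*z^2 - y*z - x
tr(a^-1 b^-1 a^-2 b^-1 a^-1) = tr(b^-1 a^-2 b^-1 a^-1) * tr(a) - tr(b^-1 a^-2 b^-1) = x^2*z^2 - 2*x*y*z + y^2 - 2

x^2*z^2 - 2*x*y*z + y^2 - 2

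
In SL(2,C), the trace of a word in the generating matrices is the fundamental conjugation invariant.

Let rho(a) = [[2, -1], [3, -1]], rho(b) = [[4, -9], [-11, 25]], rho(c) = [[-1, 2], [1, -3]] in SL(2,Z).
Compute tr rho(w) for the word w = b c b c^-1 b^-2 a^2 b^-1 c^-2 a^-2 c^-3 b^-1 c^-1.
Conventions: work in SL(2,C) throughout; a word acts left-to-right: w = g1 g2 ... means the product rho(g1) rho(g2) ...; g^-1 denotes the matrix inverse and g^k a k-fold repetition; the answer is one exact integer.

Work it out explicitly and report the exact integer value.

rho(b) = [[4, -9], [-11, 25]]
... * rho(c) = [[-1, 2], [1, -3]]  ->  [[-13, 35], [36, -97]]
... * rho(b) = [[4, -9], [-11, 25]]  ->  [[-437, 992], [1211, -2749]]
... * rho(c^-1) = [[-3, -2], [-1, -1]]  ->  [[319, -118], [-884, 327]]
... * rho(b^-1) = [[25, 9], [11, 4]]  ->  [[6677, 2399], [-18503, -6648]]
... * rho(b^-1) = [[25, 9], [11, 4]]  ->  [[193314, 69689], [-535703, -193119]]
... * rho(a) = [[2, -1], [3, -1]]  ->  [[595695, -263003], [-1650763, 728822]]
... * rho(a) = [[2, -1], [3, -1]]  ->  [[402381, -332692], [-1115060, 921941]]
... * rho(b^-1) = [[25, 9], [11, 4]]  ->  [[6399913, 2290661], [-17735149, -6347776]]
... * rho(c^-1) = [[-3, -2], [-1, -1]]  ->  [[-21490400, -15090487], [59553223, 41818074]]
... * rho(c^-1) = [[-3, -2], [-1, -1]]  ->  [[79561687, 58071287], [-220477743, -160924520]]
... * rho(a^-1) = [[-1, 1], [-3, 2]]  ->  [[-253775548, 195704261], [703251303, -542326783]]
... * rho(a^-1) = [[-1, 1], [-3, 2]]  ->  [[-333337235, 137632974], [923729046, -381402263]]
... * rho(c^-1) = [[-3, -2], [-1, -1]]  ->  [[862378731, 529041496], [-2389784875, -1466055829]]
... * rho(c^-1) = [[-3, -2], [-1, -1]]  ->  [[-3116177689, -2253798958], [8635410454, 6245625579]]
... * rho(c^-1) = [[-3, -2], [-1, -1]]  ->  [[11602332025, 8486154336], [-32151856941, -23516446487]]
... * rho(b^-1) = [[25, 9], [11, 4]]  ->  [[383405998321, 138365605569], [-1062477334882, -383432498417]]
... * rho(c^-1) = [[-3, -2], [-1, -1]]  ->  [[-1288583600532, -905177602211], [3570864503063, 2508387168181]]
tr = -1288583600532 + 2508387168181 = 1219803567649

1219803567649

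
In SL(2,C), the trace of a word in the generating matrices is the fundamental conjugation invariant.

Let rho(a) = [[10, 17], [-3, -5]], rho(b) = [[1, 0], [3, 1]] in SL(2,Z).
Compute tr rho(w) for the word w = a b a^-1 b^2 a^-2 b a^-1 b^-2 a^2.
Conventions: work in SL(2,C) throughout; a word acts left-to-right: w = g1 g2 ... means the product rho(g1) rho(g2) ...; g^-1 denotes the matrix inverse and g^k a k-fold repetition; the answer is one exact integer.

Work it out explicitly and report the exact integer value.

2797489847

rho(a) = [[10, 17], [-3, -5]]
... * rho(b) = [[1, 0], [3, 1]]  ->  [[61, 17], [-18, -5]]
... * rho(a^-1) = [[-5, -17], [3, 10]]  ->  [[-254, -867], [75, 256]]
... * rho(b) = [[1, 0], [3, 1]]  ->  [[-2855, -867], [843, 256]]
... * rho(b) = [[1, 0], [3, 1]]  ->  [[-5456, -867], [1611, 256]]
... * rho(a^-1) = [[-5, -17], [3, 10]]  ->  [[24679, 84082], [-7287, -24827]]
... * rho(a^-1) = [[-5, -17], [3, 10]]  ->  [[128851, 421277], [-38046, -124391]]
... * rho(b) = [[1, 0], [3, 1]]  ->  [[1392682, 421277], [-411219, -124391]]
... * rho(a^-1) = [[-5, -17], [3, 10]]  ->  [[-5699579, -19462824], [1682922, 5746813]]
... * rho(b^-1) = [[1, 0], [-3, 1]]  ->  [[52688893, -19462824], [-15557517, 5746813]]
... * rho(b^-1) = [[1, 0], [-3, 1]]  ->  [[111077365, -19462824], [-32797956, 5746813]]
... * rho(a) = [[10, 17], [-3, -5]]  ->  [[1169162122, 1985629325], [-345219999, -586299317]]
... * rho(a) = [[10, 17], [-3, -5]]  ->  [[5734733245, 9947609449], [-1693302039, -2937243398]]
tr = 5734733245 + -2937243398 = 2797489847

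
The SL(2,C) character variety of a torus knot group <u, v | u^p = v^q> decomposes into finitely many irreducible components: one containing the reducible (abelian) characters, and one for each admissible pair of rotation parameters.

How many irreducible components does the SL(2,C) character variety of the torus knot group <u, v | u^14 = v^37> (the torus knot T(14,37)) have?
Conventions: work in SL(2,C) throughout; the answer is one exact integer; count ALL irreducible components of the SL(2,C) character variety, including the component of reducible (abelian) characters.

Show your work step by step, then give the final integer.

235

Gamma = < u, v | u^14 = v^37 > (torus knot T(14,37)); the central element u^14 = v^37 acts as +I or -I in any irreducible SL(2,C) representation.
On an irreducible component, tr(u) is locked at 2*cos(pi*alpha/14) for some alpha in 1..13, and tr(v) at 2*cos(pi*beta/37) for some beta in 1..36.
Consistency of u^14 = (-1)^alpha I with v^37 = (-1)^beta I forces alpha = beta (mod 2).
count pairs: odd alpha (7 choices) x odd beta (18), plus even alpha (6) x even beta (18): 7*18 + 6*18 = 234.
Total: 234 irreducible-character components + 1 reducible (abelian) component = 235.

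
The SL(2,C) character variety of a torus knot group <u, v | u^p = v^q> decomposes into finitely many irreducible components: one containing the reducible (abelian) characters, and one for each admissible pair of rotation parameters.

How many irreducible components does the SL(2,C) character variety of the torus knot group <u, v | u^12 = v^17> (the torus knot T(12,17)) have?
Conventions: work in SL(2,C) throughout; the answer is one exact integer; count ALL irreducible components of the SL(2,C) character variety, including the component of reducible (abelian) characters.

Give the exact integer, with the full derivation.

Gamma = < u, v | u^12 = v^17 > (torus knot T(12,17)); the central element u^12 = v^17 acts as +I or -I in any irreducible SL(2,C) representation.
On an irreducible component, tr(u) is locked at 2*cos(pi*alpha/12) for some alpha in 1..11, and tr(v) at 2*cos(pi*beta/17) for some beta in 1..16.
Consistency of u^12 = (-1)^alpha I with v^17 = (-1)^beta I forces alpha = beta (mod 2).
Enumerate parity-matched pairs: 6*8 odd-odd plus 5*8 even-even gives 88.
components with irreducible characters: 88; plus the single component of reducible (abelian) characters: total 89.

89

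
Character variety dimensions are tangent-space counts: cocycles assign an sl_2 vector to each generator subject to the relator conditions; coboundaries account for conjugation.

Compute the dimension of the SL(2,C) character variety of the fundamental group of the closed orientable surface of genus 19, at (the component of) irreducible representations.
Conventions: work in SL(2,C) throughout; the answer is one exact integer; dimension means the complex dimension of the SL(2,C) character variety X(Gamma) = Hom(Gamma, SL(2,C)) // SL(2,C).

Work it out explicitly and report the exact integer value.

Gamma = pi_1(Sigma_19) = < a_1, b_1, ..., a_19, b_19 | prod [a_i, b_i] > has 2g = 38 generators and 1 relator.
A cocycle assigns one sl_2 vector per generator subject to the relator condition d_2(z) = 0: dim of the unconstrained space is 3*2g = 114.
H^2 = coker(d_2) is dual to H^0 = 0 at irreducible rho (Poincare duality), so d_2 is onto: dim Z^1 = 111.
As always at irreducible rho, dim B^1 = 3.
Hence dim X = 111 - 3 = 108.

108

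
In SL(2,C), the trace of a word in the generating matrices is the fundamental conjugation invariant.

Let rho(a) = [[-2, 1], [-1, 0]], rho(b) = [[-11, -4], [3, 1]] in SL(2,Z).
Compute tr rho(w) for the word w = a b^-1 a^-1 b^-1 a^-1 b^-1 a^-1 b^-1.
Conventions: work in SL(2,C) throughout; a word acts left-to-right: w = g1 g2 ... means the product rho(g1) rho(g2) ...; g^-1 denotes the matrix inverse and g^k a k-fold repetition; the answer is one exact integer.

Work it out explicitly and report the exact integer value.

-220659

rho(a) = [[-2, 1], [-1, 0]]
... * rho(b^-1) = [[1, 4], [-3, -11]]  ->  [[-5, -19], [-1, -4]]
... * rho(a^-1) = [[0, -1], [1, -2]]  ->  [[-19, 43], [-4, 9]]
... * rho(b^-1) = [[1, 4], [-3, -11]]  ->  [[-148, -549], [-31, -115]]
... * rho(a^-1) = [[0, -1], [1, -2]]  ->  [[-549, 1246], [-115, 261]]
... * rho(b^-1) = [[1, 4], [-3, -11]]  ->  [[-4287, -15902], [-898, -3331]]
... * rho(a^-1) = [[0, -1], [1, -2]]  ->  [[-15902, 36091], [-3331, 7560]]
... * rho(b^-1) = [[1, 4], [-3, -11]]  ->  [[-124175, -460609], [-26011, -96484]]
tr = -124175 + -96484 = -220659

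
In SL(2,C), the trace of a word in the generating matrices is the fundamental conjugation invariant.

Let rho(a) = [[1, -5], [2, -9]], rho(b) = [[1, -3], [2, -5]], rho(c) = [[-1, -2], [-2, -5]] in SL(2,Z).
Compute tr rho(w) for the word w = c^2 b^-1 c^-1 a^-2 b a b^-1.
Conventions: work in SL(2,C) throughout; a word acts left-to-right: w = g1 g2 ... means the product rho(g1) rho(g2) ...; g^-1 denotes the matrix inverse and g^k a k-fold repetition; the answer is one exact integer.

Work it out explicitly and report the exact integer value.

rho(c) = [[-1, -2], [-2, -5]]
... * rho(c) = [[-1, -2], [-2, -5]]  ->  [[5, 12], [12, 29]]
... * rho(b^-1) = [[-5, 3], [-2, 1]]  ->  [[-49, 27], [-118, 65]]
... * rho(c^-1) = [[-5, 2], [2, -1]]  ->  [[299, -125], [720, -301]]
... * rho(a^-1) = [[-9, 5], [-2, 1]]  ->  [[-2441, 1370], [-5878, 3299]]
... * rho(a^-1) = [[-9, 5], [-2, 1]]  ->  [[19229, -10835], [46304, -26091]]
... * rho(b) = [[1, -3], [2, -5]]  ->  [[-2441, -3512], [-5878, -8457]]
... * rho(a) = [[1, -5], [2, -9]]  ->  [[-9465, 43813], [-22792, 105503]]
... * rho(b^-1) = [[-5, 3], [-2, 1]]  ->  [[-40301, 15418], [-97046, 37127]]
tr = -40301 + 37127 = -3174

-3174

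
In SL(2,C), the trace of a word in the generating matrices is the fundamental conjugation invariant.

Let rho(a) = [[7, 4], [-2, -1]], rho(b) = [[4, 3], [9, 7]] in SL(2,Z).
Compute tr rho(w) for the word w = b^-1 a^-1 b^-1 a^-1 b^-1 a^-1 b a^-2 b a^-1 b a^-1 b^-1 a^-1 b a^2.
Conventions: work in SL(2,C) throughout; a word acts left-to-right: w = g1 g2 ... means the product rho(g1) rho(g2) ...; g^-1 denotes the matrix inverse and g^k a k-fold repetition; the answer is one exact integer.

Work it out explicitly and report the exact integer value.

-7269552872570

rho(b^-1) = [[7, -3], [-9, 4]]
... * rho(a^-1) = [[-1, -4], [2, 7]]  ->  [[-13, -49], [17, 64]]
... * rho(b^-1) = [[7, -3], [-9, 4]]  ->  [[350, -157], [-457, 205]]
... * rho(a^-1) = [[-1, -4], [2, 7]]  ->  [[-664, -2499], [867, 3263]]
... * rho(b^-1) = [[7, -3], [-9, 4]]  ->  [[17843, -8004], [-23298, 10451]]
... * rho(a^-1) = [[-1, -4], [2, 7]]  ->  [[-33851, -127400], [44200, 166349]]
... * rho(b) = [[4, 3], [9, 7]]  ->  [[-1282004, -993353], [1673941, 1297043]]
... * rho(a^-1) = [[-1, -4], [2, 7]]  ->  [[-704702, -1825455], [920145, 2383537]]
... * rho(a^-1) = [[-1, -4], [2, 7]]  ->  [[-2946208, -9959377], [3846929, 13004179]]
... * rho(b) = [[4, 3], [9, 7]]  ->  [[-101419225, -78554263], [132425327, 102570040]]
... * rho(a^-1) = [[-1, -4], [2, 7]]  ->  [[-55689301, -144202941], [72714753, 188288972]]
... * rho(b) = [[4, 3], [9, 7]]  ->  [[-1520583673, -1176488490], [1985459760, 1536167063]]
... * rho(a^-1) = [[-1, -4], [2, 7]]  ->  [[-832393307, -2153084738], [1086874366, 2811330401]]
... * rho(b^-1) = [[7, -3], [-9, 4]]  ->  [[13551009493, -6115159031], [-17693853047, 7984698506]]
... * rho(a^-1) = [[-1, -4], [2, 7]]  ->  [[-25781327555, -97010151189], [33663250059, 126668301730]]
... * rho(b) = [[4, 3], [9, 7]]  ->  [[-976216670921, -756415040988], [1274667715806, 987667862287]]
... * rho(a) = [[7, 4], [-2, -1]]  ->  [[-5320686614471, -3148451642696], [6947338286068, 4111003000937]]
... * rho(a) = [[7, 4], [-2, -1]]  ->  [[-30947903015905, -18134294815188], [40409362000602, 23678350143335]]
tr = -30947903015905 + 23678350143335 = -7269552872570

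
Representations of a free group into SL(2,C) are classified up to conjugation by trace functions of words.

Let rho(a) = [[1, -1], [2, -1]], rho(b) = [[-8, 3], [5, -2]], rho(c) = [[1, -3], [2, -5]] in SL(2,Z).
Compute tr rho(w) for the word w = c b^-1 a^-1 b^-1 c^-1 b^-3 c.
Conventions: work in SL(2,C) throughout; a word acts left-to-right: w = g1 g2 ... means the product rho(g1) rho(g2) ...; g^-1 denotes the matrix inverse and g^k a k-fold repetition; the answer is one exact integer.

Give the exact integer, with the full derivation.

-611576

rho(c) = [[1, -3], [2, -5]]
... * rho(b^-1) = [[-2, -3], [-5, -8]]  ->  [[13, 21], [21, 34]]
... * rho(a^-1) = [[-1, 1], [-2, 1]]  ->  [[-55, 34], [-89, 55]]
... * rho(b^-1) = [[-2, -3], [-5, -8]]  ->  [[-60, -107], [-97, -173]]
... * rho(c^-1) = [[-5, 3], [-2, 1]]  ->  [[514, -287], [831, -464]]
... * rho(b^-1) = [[-2, -3], [-5, -8]]  ->  [[407, 754], [658, 1219]]
... * rho(b^-1) = [[-2, -3], [-5, -8]]  ->  [[-4584, -7253], [-7411, -11726]]
... * rho(b^-1) = [[-2, -3], [-5, -8]]  ->  [[45433, 71776], [73452, 116041]]
... * rho(c) = [[1, -3], [2, -5]]  ->  [[188985, -495179], [305534, -800561]]
tr = 188985 + -800561 = -611576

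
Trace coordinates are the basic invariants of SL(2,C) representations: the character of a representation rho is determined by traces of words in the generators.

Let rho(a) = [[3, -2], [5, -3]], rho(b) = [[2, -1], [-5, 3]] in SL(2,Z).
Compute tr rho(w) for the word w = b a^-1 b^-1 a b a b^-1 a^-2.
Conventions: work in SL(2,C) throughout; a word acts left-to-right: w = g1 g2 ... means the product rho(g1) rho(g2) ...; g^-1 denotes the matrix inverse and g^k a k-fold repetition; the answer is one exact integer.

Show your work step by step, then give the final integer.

0

rho(b) = [[2, -1], [-5, 3]]
... * rho(a^-1) = [[-3, 2], [-5, 3]]  ->  [[-1, 1], [0, -1]]
... * rho(b^-1) = [[3, 1], [5, 2]]  ->  [[2, 1], [-5, -2]]
... * rho(a) = [[3, -2], [5, -3]]  ->  [[11, -7], [-25, 16]]
... * rho(b) = [[2, -1], [-5, 3]]  ->  [[57, -32], [-130, 73]]
... * rho(a) = [[3, -2], [5, -3]]  ->  [[11, -18], [-25, 41]]
... * rho(b^-1) = [[3, 1], [5, 2]]  ->  [[-57, -25], [130, 57]]
... * rho(a^-1) = [[-3, 2], [-5, 3]]  ->  [[296, -189], [-675, 431]]
... * rho(a^-1) = [[-3, 2], [-5, 3]]  ->  [[57, 25], [-130, -57]]
tr = 57 + -57 = 0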